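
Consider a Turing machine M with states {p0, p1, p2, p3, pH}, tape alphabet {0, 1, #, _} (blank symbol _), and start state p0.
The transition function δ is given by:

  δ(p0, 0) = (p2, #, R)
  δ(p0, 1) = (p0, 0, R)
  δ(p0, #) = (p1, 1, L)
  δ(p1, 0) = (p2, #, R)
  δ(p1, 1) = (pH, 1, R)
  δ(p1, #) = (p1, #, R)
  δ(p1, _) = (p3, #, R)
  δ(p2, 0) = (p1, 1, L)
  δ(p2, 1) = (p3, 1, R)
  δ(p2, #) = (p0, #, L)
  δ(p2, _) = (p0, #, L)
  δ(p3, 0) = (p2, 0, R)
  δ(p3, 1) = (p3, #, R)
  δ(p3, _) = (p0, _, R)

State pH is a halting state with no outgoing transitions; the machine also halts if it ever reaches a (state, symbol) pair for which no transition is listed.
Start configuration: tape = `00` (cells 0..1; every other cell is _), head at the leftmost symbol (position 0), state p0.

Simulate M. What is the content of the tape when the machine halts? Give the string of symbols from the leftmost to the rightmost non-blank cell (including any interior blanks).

#1

p0 | [0]0_   read 0 → write #, move R, go to p2
p2 | #[0]_   read 0 → write 1, move L, go to p1
p1 | [#]1_   read # → write #, move R, go to p1
p1 | #[1]_   read 1 → write 1, move R, go to pH
pH | #1[_]
The non-blank tape span at halt is #1.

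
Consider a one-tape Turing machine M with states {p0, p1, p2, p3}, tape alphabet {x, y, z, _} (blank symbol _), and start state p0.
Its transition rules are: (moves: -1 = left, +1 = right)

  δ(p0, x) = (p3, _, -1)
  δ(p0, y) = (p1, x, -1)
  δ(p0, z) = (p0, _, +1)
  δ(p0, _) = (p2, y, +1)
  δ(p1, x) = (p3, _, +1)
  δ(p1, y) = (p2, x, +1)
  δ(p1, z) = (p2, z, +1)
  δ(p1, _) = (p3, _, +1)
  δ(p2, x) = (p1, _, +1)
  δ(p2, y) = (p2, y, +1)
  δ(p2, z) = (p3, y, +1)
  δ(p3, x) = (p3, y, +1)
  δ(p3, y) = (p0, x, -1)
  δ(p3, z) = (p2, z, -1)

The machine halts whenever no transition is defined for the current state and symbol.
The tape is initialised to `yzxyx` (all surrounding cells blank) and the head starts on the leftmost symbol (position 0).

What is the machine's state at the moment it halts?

state=p0 head=0 tape=_[y]zxyx_   (p0,y)→(p1,x,-1)
state=p1 head=-1 tape=[_]xzxyx_   (p1,_)→(p3,_,+1)
state=p3 head=0 tape=_[x]zxyx_   (p3,x)→(p3,y,+1)
state=p3 head=1 tape=_y[z]xyx_   (p3,z)→(p2,z,-1)
state=p2 head=0 tape=_[y]zxyx_   (p2,y)→(p2,y,+1)
state=p2 head=1 tape=_y[z]xyx_   (p2,z)→(p3,y,+1)
state=p3 head=2 tape=_yy[x]yx_   (p3,x)→(p3,y,+1)
state=p3 head=3 tape=_yyy[y]x_   (p3,y)→(p0,x,-1)
state=p0 head=2 tape=_yy[y]xx_   (p0,y)→(p1,x,-1)
state=p1 head=1 tape=_y[y]xxx_   (p1,y)→(p2,x,+1)
state=p2 head=2 tape=_yx[x]xx_   (p2,x)→(p1,_,+1)
state=p1 head=3 tape=_yx_[x]x_   (p1,x)→(p3,_,+1)
state=p3 head=4 tape=_yx__[x]_   (p3,x)→(p3,y,+1)
state=p3 head=5 tape=_yx__y[_]
No transition is defined for (p3, _); M halts in state p3.

p3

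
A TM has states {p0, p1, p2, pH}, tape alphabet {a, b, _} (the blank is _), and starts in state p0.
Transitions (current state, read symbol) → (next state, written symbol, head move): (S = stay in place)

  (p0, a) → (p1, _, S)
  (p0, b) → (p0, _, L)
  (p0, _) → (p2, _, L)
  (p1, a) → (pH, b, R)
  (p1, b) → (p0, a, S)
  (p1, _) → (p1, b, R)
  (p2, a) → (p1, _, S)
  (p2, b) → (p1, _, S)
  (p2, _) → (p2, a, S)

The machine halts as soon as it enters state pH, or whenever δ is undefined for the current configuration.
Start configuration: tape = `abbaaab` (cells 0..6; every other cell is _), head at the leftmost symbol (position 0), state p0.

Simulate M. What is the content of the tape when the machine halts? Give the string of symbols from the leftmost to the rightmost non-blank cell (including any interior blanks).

p0 | [a]bbaaab   read a → write _, move S, go to p1
p1 | [_]bbaaab   read _ → write b, move R, go to p1
p1 | b[b]baaab   read b → write a, move S, go to p0
p0 | b[a]baaab   read a → write _, move S, go to p1
p1 | b[_]baaab   read _ → write b, move R, go to p1
p1 | bb[b]aaab   read b → write a, move S, go to p0
p0 | bb[a]aaab   read a → write _, move S, go to p1
p1 | bb[_]aaab   read _ → write b, move R, go to p1
p1 | bbb[a]aab   read a → write b, move R, go to pH
pH | bbbb[a]ab
The non-blank tape span at halt is bbbbaab.

bbbbaab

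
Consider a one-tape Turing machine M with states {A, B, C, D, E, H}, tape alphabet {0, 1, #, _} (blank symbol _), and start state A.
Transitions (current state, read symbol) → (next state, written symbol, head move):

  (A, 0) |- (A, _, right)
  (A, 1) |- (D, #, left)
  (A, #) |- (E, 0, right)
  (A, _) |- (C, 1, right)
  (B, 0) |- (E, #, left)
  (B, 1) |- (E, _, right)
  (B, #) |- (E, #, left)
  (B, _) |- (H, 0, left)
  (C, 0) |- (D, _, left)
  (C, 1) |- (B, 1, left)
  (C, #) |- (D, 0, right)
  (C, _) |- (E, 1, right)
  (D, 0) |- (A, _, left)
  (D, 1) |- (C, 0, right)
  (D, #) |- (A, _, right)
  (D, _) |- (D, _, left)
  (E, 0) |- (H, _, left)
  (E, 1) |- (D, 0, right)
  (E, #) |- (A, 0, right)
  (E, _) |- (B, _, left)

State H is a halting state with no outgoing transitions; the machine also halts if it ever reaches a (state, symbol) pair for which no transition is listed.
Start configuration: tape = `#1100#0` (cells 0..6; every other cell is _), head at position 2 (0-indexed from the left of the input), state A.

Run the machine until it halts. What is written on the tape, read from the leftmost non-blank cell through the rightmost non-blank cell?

#0_010_10

state=A head=2 tape=#1[1]00#0___   (A,1)→(D,#,left)
state=D head=1 tape=#[1]#00#0___   (D,1)→(C,0,right)
state=C head=2 tape=#0[#]00#0___   (C,#)→(D,0,right)
state=D head=3 tape=#00[0]0#0___   (D,0)→(A,_,left)
state=A head=2 tape=#0[0]_0#0___   (A,0)→(A,_,right)
state=A head=3 tape=#0_[_]0#0___   (A,_)→(C,1,right)
state=C head=4 tape=#0_1[0]#0___   (C,0)→(D,_,left)
state=D head=3 tape=#0_[1]_#0___   (D,1)→(C,0,right)
state=C head=4 tape=#0_0[_]#0___   (C,_)→(E,1,right)
state=E head=5 tape=#0_01[#]0___   (E,#)→(A,0,right)
state=A head=6 tape=#0_010[0]___   (A,0)→(A,_,right)
state=A head=7 tape=#0_010_[_]__   (A,_)→(C,1,right)
state=C head=8 tape=#0_010_1[_]_   (C,_)→(E,1,right)
state=E head=9 tape=#0_010_11[_]   (E,_)→(B,_,left)
state=B head=8 tape=#0_010_1[1]_   (B,1)→(E,_,right)
state=E head=9 tape=#0_010_1_[_]   (E,_)→(B,_,left)
state=B head=8 tape=#0_010_1[_]_   (B,_)→(H,0,left)
state=H head=7 tape=#0_010_[1]0_
The non-blank tape span at halt is #0_010_10.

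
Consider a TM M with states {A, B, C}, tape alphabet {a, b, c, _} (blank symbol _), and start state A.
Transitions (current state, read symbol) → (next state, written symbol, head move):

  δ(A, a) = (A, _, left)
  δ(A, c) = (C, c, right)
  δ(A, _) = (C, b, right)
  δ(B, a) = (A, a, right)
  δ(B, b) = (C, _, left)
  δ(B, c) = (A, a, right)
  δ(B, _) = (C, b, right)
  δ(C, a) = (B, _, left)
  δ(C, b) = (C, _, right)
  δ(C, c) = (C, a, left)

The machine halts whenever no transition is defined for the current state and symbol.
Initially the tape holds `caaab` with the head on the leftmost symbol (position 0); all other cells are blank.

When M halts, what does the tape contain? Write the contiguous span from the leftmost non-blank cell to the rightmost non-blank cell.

b___ab

A | _[c]aaab   read c → write c, move right, go to C
C | _c[a]aab   read a → write _, move left, go to B
B | _[c]_aab   read c → write a, move right, go to A
A | _a[_]aab   read _ → write b, move right, go to C
C | _ab[a]ab   read a → write _, move left, go to B
B | _a[b]_ab   read b → write _, move left, go to C
C | _[a]__ab   read a → write _, move left, go to B
B | [_]___ab   read _ → write b, move right, go to C
C | b[_]__ab
The non-blank tape span at halt is b___ab.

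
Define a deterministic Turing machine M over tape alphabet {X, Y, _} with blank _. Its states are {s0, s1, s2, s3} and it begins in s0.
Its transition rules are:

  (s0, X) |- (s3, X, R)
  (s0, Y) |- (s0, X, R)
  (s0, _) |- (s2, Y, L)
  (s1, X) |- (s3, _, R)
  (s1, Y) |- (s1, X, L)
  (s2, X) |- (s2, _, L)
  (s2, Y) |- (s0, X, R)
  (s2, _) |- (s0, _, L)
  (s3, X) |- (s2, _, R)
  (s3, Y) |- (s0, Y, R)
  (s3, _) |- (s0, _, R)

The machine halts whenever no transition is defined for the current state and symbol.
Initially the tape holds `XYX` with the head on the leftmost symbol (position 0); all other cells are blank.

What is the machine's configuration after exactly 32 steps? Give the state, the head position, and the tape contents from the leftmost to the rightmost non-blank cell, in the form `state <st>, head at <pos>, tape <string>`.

state s2, head at 4, tape XYX_XYY

state=s0 head=0 tape=[X]YX____   (s0,X)→(s3,X,R)
state=s3 head=1 tape=X[Y]X____   (s3,Y)→(s0,Y,R)
state=s0 head=2 tape=XY[X]____   (s0,X)→(s3,X,R)
state=s3 head=3 tape=XYX[_]___   (s3,_)→(s0,_,R)
state=s0 head=4 tape=XYX_[_]__   (s0,_)→(s2,Y,L)
state=s2 head=3 tape=XYX[_]Y__   (s2,_)→(s0,_,L)
state=s0 head=2 tape=XY[X]_Y__   (s0,X)→(s3,X,R)
state=s3 head=3 tape=XYX[_]Y__   (s3,_)→(s0,_,R)
state=s0 head=4 tape=XYX_[Y]__   (s0,Y)→(s0,X,R)
state=s0 head=5 tape=XYX_X[_]_   (s0,_)→(s2,Y,L)
state=s2 head=4 tape=XYX_[X]Y_   (s2,X)→(s2,_,L)
state=s2 head=3 tape=XYX[_]_Y_   (s2,_)→(s0,_,L)
state=s0 head=2 tape=XY[X]__Y_   (s0,X)→(s3,X,R)
state=s3 head=3 tape=XYX[_]_Y_   (s3,_)→(s0,_,R)
state=s0 head=4 tape=XYX_[_]Y_   (s0,_)→(s2,Y,L)
state=s2 head=3 tape=XYX[_]YY_   (s2,_)→(s0,_,L)
state=s0 head=2 tape=XY[X]_YY_   (s0,X)→(s3,X,R)
state=s3 head=3 tape=XYX[_]YY_   (s3,_)→(s0,_,R)
state=s0 head=4 tape=XYX_[Y]Y_   (s0,Y)→(s0,X,R)
state=s0 head=5 tape=XYX_X[Y]_   (s0,Y)→(s0,X,R)
state=s0 head=6 tape=XYX_XX[_]   (s0,_)→(s2,Y,L)
state=s2 head=5 tape=XYX_X[X]Y   (s2,X)→(s2,_,L)
state=s2 head=4 tape=XYX_[X]_Y   (s2,X)→(s2,_,L)
state=s2 head=3 tape=XYX[_]__Y   (s2,_)→(s0,_,L)
state=s0 head=2 tape=XY[X]___Y   (s0,X)→(s3,X,R)
state=s3 head=3 tape=XYX[_]__Y   (s3,_)→(s0,_,R)
state=s0 head=4 tape=XYX_[_]_Y   (s0,_)→(s2,Y,L)
state=s2 head=3 tape=XYX[_]Y_Y   (s2,_)→(s0,_,L)
state=s0 head=2 tape=XY[X]_Y_Y   (s0,X)→(s3,X,R)
state=s3 head=3 tape=XYX[_]Y_Y   (s3,_)→(s0,_,R)
state=s0 head=4 tape=XYX_[Y]_Y   (s0,Y)→(s0,X,R)
state=s0 head=5 tape=XYX_X[_]Y   (s0,_)→(s2,Y,L)
state=s2 head=4 tape=XYX_[X]YY
After 32 steps: state s2, head at 4, tape XYX_XYY.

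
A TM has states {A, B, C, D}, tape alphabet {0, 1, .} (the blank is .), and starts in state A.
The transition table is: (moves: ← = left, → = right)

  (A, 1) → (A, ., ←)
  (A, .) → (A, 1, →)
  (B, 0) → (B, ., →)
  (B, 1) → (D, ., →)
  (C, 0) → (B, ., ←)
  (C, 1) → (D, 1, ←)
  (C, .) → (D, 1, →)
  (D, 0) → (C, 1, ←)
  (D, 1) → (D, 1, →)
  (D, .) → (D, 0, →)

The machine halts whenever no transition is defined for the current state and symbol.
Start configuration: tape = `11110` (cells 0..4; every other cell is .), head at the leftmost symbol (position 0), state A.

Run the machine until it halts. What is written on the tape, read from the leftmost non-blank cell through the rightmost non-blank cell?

state=A head=0 tape=....[1]1110   (A,1)→(A,.,←)
state=A head=-1 tape=...[.].1110   (A,.)→(A,1,→)
state=A head=0 tape=...1[.]1110   (A,.)→(A,1,→)
state=A head=1 tape=...11[1]110   (A,1)→(A,.,←)
state=A head=0 tape=...1[1].110   (A,1)→(A,.,←)
state=A head=-1 tape=...[1]..110   (A,1)→(A,.,←)
state=A head=-2 tape=..[.]...110   (A,.)→(A,1,→)
state=A head=-1 tape=..1[.]..110   (A,.)→(A,1,→)
state=A head=0 tape=..11[.].110   (A,.)→(A,1,→)
state=A head=1 tape=..111[.]110   (A,.)→(A,1,→)
state=A head=2 tape=..1111[1]10   (A,1)→(A,.,←)
state=A head=1 tape=..111[1].10   (A,1)→(A,.,←)
state=A head=0 tape=..11[1]..10   (A,1)→(A,.,←)
state=A head=-1 tape=..1[1]...10   (A,1)→(A,.,←)
state=A head=-2 tape=..[1]....10   (A,1)→(A,.,←)
state=A head=-3 tape=.[.].....10   (A,.)→(A,1,→)
state=A head=-2 tape=.1[.]....10   (A,.)→(A,1,→)
state=A head=-1 tape=.11[.]...10   (A,.)→(A,1,→)
state=A head=0 tape=.111[.]..10   (A,.)→(A,1,→)
state=A head=1 tape=.1111[.].10   (A,.)→(A,1,→)
state=A head=2 tape=.11111[.]10   (A,.)→(A,1,→)
state=A head=3 tape=.111111[1]0   (A,1)→(A,.,←)
state=A head=2 tape=.11111[1].0   (A,1)→(A,.,←)
state=A head=1 tape=.1111[1]..0   (A,1)→(A,.,←)
state=A head=0 tape=.111[1]...0   (A,1)→(A,.,←)
state=A head=-1 tape=.11[1]....0   (A,1)→(A,.,←)
state=A head=-2 tape=.1[1].....0   (A,1)→(A,.,←)
state=A head=-3 tape=.[1]......0   (A,1)→(A,.,←)
state=A head=-4 tape=[.].......0   (A,.)→(A,1,→)
state=A head=-3 tape=1[.]......0   (A,.)→(A,1,→)
state=A head=-2 tape=11[.].....0   (A,.)→(A,1,→)
state=A head=-1 tape=111[.]....0   (A,.)→(A,1,→)
state=A head=0 tape=1111[.]...0   (A,.)→(A,1,→)
state=A head=1 tape=11111[.]..0   (A,.)→(A,1,→)
state=A head=2 tape=111111[.].0   (A,.)→(A,1,→)
state=A head=3 tape=1111111[.]0   (A,.)→(A,1,→)
state=A head=4 tape=11111111[0]
The non-blank tape span at halt is 111111110.

111111110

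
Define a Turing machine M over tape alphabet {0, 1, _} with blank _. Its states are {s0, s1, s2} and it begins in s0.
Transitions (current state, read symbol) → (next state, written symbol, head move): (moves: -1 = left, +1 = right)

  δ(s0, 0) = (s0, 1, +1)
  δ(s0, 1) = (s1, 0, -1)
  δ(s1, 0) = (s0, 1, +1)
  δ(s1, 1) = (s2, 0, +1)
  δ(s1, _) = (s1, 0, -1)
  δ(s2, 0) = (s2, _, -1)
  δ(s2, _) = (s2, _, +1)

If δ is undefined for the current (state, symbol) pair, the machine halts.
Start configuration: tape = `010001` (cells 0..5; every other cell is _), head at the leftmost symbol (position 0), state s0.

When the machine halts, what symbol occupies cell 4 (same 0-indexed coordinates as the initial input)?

state=s0 head=0 tape=_[0]10001   (s0,0)→(s0,1,+1)
state=s0 head=1 tape=_1[1]0001   (s0,1)→(s1,0,-1)
state=s1 head=0 tape=_[1]00001   (s1,1)→(s2,0,+1)
state=s2 head=1 tape=_0[0]0001   (s2,0)→(s2,_,-1)
state=s2 head=0 tape=_[0]_0001   (s2,0)→(s2,_,-1)
state=s2 head=-1 tape=[_]__0001   (s2,_)→(s2,_,+1)
state=s2 head=0 tape=_[_]_0001   (s2,_)→(s2,_,+1)
state=s2 head=1 tape=__[_]0001   (s2,_)→(s2,_,+1)
state=s2 head=2 tape=___[0]001   (s2,0)→(s2,_,-1)
state=s2 head=1 tape=__[_]_001   (s2,_)→(s2,_,+1)
state=s2 head=2 tape=___[_]001   (s2,_)→(s2,_,+1)
state=s2 head=3 tape=____[0]01   (s2,0)→(s2,_,-1)
state=s2 head=2 tape=___[_]_01   (s2,_)→(s2,_,+1)
state=s2 head=3 tape=____[_]01   (s2,_)→(s2,_,+1)
state=s2 head=4 tape=_____[0]1   (s2,0)→(s2,_,-1)
state=s2 head=3 tape=____[_]_1   (s2,_)→(s2,_,+1)
state=s2 head=4 tape=_____[_]1   (s2,_)→(s2,_,+1)
state=s2 head=5 tape=______[1]
Cell 4 holds _ when M halts.

_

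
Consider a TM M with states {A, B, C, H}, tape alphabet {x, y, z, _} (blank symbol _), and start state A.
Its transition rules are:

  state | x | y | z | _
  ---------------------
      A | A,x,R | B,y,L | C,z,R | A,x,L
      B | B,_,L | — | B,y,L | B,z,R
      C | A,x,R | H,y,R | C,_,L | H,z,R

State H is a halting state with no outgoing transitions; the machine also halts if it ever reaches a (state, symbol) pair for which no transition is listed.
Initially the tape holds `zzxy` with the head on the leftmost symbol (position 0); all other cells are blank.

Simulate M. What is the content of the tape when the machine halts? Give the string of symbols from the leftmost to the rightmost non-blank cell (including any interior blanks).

z__xy

state=A head=0 tape=_[z]zxy   (A,z)→(C,z,R)
state=C head=1 tape=_z[z]xy   (C,z)→(C,_,L)
state=C head=0 tape=_[z]_xy   (C,z)→(C,_,L)
state=C head=-1 tape=[_]__xy   (C,_)→(H,z,R)
state=H head=0 tape=z[_]_xy
The non-blank tape span at halt is z__xy.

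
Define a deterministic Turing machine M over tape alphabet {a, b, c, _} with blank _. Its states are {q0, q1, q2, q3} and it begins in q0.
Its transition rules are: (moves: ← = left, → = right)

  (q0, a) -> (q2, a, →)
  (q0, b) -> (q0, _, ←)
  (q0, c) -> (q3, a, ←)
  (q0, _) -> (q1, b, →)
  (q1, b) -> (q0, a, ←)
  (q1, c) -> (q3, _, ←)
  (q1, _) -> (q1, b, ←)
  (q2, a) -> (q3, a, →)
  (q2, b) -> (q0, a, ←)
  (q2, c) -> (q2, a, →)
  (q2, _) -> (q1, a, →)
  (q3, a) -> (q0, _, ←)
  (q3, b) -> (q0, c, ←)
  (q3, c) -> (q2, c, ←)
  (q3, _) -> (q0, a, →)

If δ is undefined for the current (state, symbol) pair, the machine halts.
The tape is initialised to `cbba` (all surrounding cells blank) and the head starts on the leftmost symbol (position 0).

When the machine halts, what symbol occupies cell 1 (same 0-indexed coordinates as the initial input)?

a

state=q0 head=0 tape=_[c]bba_____   (q0,c)→(q3,a,←)
state=q3 head=-1 tape=[_]abba_____   (q3,_)→(q0,a,→)
state=q0 head=0 tape=a[a]bba_____   (q0,a)→(q2,a,→)
state=q2 head=1 tape=aa[b]ba_____   (q2,b)→(q0,a,←)
state=q0 head=0 tape=a[a]aba_____   (q0,a)→(q2,a,→)
state=q2 head=1 tape=aa[a]ba_____   (q2,a)→(q3,a,→)
state=q3 head=2 tape=aaa[b]a_____   (q3,b)→(q0,c,←)
state=q0 head=1 tape=aa[a]ca_____   (q0,a)→(q2,a,→)
state=q2 head=2 tape=aaa[c]a_____   (q2,c)→(q2,a,→)
state=q2 head=3 tape=aaaa[a]_____   (q2,a)→(q3,a,→)
state=q3 head=4 tape=aaaaa[_]____   (q3,_)→(q0,a,→)
state=q0 head=5 tape=aaaaaa[_]___   (q0,_)→(q1,b,→)
state=q1 head=6 tape=aaaaaab[_]__   (q1,_)→(q1,b,←)
state=q1 head=5 tape=aaaaaa[b]b__   (q1,b)→(q0,a,←)
state=q0 head=4 tape=aaaaa[a]ab__   (q0,a)→(q2,a,→)
state=q2 head=5 tape=aaaaaa[a]b__   (q2,a)→(q3,a,→)
state=q3 head=6 tape=aaaaaaa[b]__   (q3,b)→(q0,c,←)
state=q0 head=5 tape=aaaaaa[a]c__   (q0,a)→(q2,a,→)
state=q2 head=6 tape=aaaaaaa[c]__   (q2,c)→(q2,a,→)
state=q2 head=7 tape=aaaaaaaa[_]_   (q2,_)→(q1,a,→)
state=q1 head=8 tape=aaaaaaaaa[_]   (q1,_)→(q1,b,←)
state=q1 head=7 tape=aaaaaaaa[a]b
Cell 1 holds a when M halts.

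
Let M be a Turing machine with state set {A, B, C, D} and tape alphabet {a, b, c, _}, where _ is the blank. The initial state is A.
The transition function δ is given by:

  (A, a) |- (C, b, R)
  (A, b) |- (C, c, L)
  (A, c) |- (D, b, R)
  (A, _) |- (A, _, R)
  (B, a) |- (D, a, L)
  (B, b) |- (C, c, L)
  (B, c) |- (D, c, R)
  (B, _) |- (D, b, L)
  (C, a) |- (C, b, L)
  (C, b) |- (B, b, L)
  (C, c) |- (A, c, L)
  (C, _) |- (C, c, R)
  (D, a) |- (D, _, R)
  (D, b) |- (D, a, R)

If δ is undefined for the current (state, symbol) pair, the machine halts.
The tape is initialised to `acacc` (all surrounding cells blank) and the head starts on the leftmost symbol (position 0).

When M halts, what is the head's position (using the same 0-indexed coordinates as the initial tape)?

0

state=A head=0 tape=_[a]cacc   (A,a)→(C,b,R)
state=C head=1 tape=_b[c]acc   (C,c)→(A,c,L)
state=A head=0 tape=_[b]cacc   (A,b)→(C,c,L)
state=C head=-1 tape=[_]ccacc   (C,_)→(C,c,R)
state=C head=0 tape=c[c]cacc   (C,c)→(A,c,L)
state=A head=-1 tape=[c]ccacc   (A,c)→(D,b,R)
state=D head=0 tape=b[c]cacc
At halt the head is at cell 0.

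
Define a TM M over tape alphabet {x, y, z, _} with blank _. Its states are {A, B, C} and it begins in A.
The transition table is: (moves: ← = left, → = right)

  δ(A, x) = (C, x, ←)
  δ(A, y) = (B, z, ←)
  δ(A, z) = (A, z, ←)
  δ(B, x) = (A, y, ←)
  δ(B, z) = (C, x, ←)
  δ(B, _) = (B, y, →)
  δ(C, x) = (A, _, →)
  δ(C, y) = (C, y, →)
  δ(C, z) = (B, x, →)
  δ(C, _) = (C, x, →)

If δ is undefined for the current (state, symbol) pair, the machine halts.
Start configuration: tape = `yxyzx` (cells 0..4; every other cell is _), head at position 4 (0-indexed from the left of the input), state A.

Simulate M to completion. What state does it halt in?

A | yxyz[x]_   read x → write x, move ←, go to C
C | yxy[z]x_   read z → write x, move →, go to B
B | yxyx[x]_   read x → write y, move ←, go to A
A | yxy[x]y_   read x → write x, move ←, go to C
C | yx[y]xy_   read y → write y, move →, go to C
C | yxy[x]y_   read x → write _, move →, go to A
A | yxy_[y]_   read y → write z, move ←, go to B
B | yxy[_]z_   read _ → write y, move →, go to B
B | yxyy[z]_   read z → write x, move ←, go to C
C | yxy[y]x_   read y → write y, move →, go to C
C | yxyy[x]_   read x → write _, move →, go to A
A | yxyy_[_]
No transition is defined for (A, _); M halts in state A.

A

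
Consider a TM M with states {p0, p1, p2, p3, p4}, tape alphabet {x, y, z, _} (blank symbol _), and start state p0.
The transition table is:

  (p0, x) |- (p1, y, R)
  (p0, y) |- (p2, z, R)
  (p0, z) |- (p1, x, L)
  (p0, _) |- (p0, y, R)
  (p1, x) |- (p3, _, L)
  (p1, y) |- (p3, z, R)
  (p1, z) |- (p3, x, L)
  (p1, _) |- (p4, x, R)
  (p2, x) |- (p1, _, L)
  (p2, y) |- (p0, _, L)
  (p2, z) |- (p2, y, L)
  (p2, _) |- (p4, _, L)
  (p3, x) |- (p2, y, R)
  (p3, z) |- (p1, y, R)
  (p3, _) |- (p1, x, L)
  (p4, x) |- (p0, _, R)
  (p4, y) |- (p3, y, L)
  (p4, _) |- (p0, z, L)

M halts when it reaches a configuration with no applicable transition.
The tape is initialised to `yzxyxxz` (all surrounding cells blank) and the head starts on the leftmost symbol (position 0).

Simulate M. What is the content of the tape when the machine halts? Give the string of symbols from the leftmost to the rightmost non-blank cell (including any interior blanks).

yxxyyxyxxz

state=p0 head=0 tape=___[y]zxyxxz   (p0,y)→(p2,z,R)
state=p2 head=1 tape=___z[z]xyxxz   (p2,z)→(p2,y,L)
state=p2 head=0 tape=___[z]yxyxxz   (p2,z)→(p2,y,L)
state=p2 head=-1 tape=__[_]yyxyxxz   (p2,_)→(p4,_,L)
state=p4 head=-2 tape=_[_]_yyxyxxz   (p4,_)→(p0,z,L)
state=p0 head=-3 tape=[_]z_yyxyxxz   (p0,_)→(p0,y,R)
state=p0 head=-2 tape=y[z]_yyxyxxz   (p0,z)→(p1,x,L)
state=p1 head=-3 tape=[y]x_yyxyxxz   (p1,y)→(p3,z,R)
state=p3 head=-2 tape=z[x]_yyxyxxz   (p3,x)→(p2,y,R)
state=p2 head=-1 tape=zy[_]yyxyxxz   (p2,_)→(p4,_,L)
state=p4 head=-2 tape=z[y]_yyxyxxz   (p4,y)→(p3,y,L)
state=p3 head=-3 tape=[z]y_yyxyxxz   (p3,z)→(p1,y,R)
state=p1 head=-2 tape=y[y]_yyxyxxz   (p1,y)→(p3,z,R)
state=p3 head=-1 tape=yz[_]yyxyxxz   (p3,_)→(p1,x,L)
state=p1 head=-2 tape=y[z]xyyxyxxz   (p1,z)→(p3,x,L)
state=p3 head=-3 tape=[y]xxyyxyxxz
The non-blank tape span at halt is yxxyyxyxxz.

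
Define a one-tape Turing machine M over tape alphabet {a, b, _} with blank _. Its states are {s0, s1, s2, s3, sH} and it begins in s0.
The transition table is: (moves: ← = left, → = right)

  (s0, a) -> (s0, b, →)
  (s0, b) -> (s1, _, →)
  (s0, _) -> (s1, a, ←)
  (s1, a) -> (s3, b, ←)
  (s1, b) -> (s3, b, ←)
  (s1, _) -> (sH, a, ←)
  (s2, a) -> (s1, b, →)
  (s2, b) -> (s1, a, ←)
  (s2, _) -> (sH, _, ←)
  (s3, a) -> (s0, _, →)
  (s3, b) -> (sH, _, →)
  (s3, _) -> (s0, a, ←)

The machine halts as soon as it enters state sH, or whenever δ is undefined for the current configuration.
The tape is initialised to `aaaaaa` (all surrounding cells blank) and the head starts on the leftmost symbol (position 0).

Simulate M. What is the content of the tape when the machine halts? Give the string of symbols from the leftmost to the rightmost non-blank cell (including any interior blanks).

bbbb_ba

s0 | [a]aaaaa_   read a → write b, move →, go to s0
s0 | b[a]aaaa_   read a → write b, move →, go to s0
s0 | bb[a]aaa_   read a → write b, move →, go to s0
s0 | bbb[a]aa_   read a → write b, move →, go to s0
s0 | bbbb[a]a_   read a → write b, move →, go to s0
s0 | bbbbb[a]_   read a → write b, move →, go to s0
s0 | bbbbbb[_]   read _ → write a, move ←, go to s1
s1 | bbbbb[b]a   read b → write b, move ←, go to s3
s3 | bbbb[b]ba   read b → write _, move →, go to sH
sH | bbbb_[b]a
The non-blank tape span at halt is bbbb_ba.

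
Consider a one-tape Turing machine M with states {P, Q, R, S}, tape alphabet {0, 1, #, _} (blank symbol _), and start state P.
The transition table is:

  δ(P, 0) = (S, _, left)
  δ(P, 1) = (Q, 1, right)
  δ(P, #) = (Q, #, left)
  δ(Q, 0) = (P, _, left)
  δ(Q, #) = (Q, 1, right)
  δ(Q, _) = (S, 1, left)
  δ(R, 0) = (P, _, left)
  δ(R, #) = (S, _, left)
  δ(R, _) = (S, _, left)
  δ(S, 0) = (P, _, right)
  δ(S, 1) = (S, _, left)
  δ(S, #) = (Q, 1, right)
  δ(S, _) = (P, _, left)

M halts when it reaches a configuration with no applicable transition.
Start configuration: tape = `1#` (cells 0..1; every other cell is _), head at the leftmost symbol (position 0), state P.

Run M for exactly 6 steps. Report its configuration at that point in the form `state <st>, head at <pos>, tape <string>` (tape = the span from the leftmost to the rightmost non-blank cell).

P | __[1]#_   read 1 → write 1, move right, go to Q
Q | __1[#]_   read # → write 1, move right, go to Q
Q | __11[_]   read _ → write 1, move left, go to S
S | __1[1]1   read 1 → write _, move left, go to S
S | __[1]_1   read 1 → write _, move left, go to S
S | _[_]__1   read _ → write _, move left, go to P
P | [_]___1
After 6 steps: state P, head at -2, tape 1.

state P, head at -2, tape 1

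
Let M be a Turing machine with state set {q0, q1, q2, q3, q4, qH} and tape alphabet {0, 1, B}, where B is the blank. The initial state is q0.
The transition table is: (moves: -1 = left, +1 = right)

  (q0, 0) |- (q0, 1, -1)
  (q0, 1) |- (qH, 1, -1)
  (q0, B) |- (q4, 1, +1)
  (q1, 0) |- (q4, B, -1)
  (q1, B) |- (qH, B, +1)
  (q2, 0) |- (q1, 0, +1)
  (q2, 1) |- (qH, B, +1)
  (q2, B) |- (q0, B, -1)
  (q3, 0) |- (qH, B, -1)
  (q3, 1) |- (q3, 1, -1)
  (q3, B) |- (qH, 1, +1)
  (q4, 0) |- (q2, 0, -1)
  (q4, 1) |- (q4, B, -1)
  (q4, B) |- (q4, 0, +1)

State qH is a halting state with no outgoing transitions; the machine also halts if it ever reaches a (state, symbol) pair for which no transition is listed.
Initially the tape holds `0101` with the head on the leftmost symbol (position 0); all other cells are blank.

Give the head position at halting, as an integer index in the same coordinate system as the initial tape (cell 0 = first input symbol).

-3

state=q0 head=0 tape=BBBB[0]101   (q0,0)→(q0,1,-1)
state=q0 head=-1 tape=BBB[B]1101   (q0,B)→(q4,1,+1)
state=q4 head=0 tape=BBB1[1]101   (q4,1)→(q4,B,-1)
state=q4 head=-1 tape=BBB[1]B101   (q4,1)→(q4,B,-1)
state=q4 head=-2 tape=BB[B]BB101   (q4,B)→(q4,0,+1)
state=q4 head=-1 tape=BB0[B]B101   (q4,B)→(q4,0,+1)
state=q4 head=0 tape=BB00[B]101   (q4,B)→(q4,0,+1)
state=q4 head=1 tape=BB000[1]01   (q4,1)→(q4,B,-1)
state=q4 head=0 tape=BB00[0]B01   (q4,0)→(q2,0,-1)
state=q2 head=-1 tape=BB0[0]0B01   (q2,0)→(q1,0,+1)
state=q1 head=0 tape=BB00[0]B01   (q1,0)→(q4,B,-1)
state=q4 head=-1 tape=BB0[0]BB01   (q4,0)→(q2,0,-1)
state=q2 head=-2 tape=BB[0]0BB01   (q2,0)→(q1,0,+1)
state=q1 head=-1 tape=BB0[0]BB01   (q1,0)→(q4,B,-1)
state=q4 head=-2 tape=BB[0]BBB01   (q4,0)→(q2,0,-1)
state=q2 head=-3 tape=B[B]0BBB01   (q2,B)→(q0,B,-1)
state=q0 head=-4 tape=[B]B0BBB01   (q0,B)→(q4,1,+1)
state=q4 head=-3 tape=1[B]0BBB01   (q4,B)→(q4,0,+1)
state=q4 head=-2 tape=10[0]BBB01   (q4,0)→(q2,0,-1)
state=q2 head=-3 tape=1[0]0BBB01   (q2,0)→(q1,0,+1)
state=q1 head=-2 tape=10[0]BBB01   (q1,0)→(q4,B,-1)
state=q4 head=-3 tape=1[0]BBBB01   (q4,0)→(q2,0,-1)
state=q2 head=-4 tape=[1]0BBBB01   (q2,1)→(qH,B,+1)
state=qH head=-3 tape=B[0]BBBB01
At halt the head is at cell -3.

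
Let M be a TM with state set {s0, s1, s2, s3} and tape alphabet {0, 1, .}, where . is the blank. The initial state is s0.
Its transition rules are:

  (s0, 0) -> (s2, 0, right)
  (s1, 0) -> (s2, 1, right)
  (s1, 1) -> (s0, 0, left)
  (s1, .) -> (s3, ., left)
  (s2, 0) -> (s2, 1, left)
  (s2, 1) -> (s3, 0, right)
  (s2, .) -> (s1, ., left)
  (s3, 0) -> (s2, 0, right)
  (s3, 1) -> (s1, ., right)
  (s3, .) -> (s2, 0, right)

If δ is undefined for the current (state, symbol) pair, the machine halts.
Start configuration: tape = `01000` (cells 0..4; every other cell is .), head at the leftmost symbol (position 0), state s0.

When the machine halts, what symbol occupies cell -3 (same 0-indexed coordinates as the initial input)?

s0 | ....[0]1000   read 0 → write 0, move right, go to s2
s2 | ....0[1]000   read 1 → write 0, move right, go to s3
s3 | ....00[0]00   read 0 → write 0, move right, go to s2
s2 | ....000[0]0   read 0 → write 1, move left, go to s2
s2 | ....00[0]10   read 0 → write 1, move left, go to s2
s2 | ....0[0]110   read 0 → write 1, move left, go to s2
s2 | ....[0]1110   read 0 → write 1, move left, go to s2
s2 | ...[.]11110   read . → write ., move left, go to s1
s1 | ..[.].11110   read . → write ., move left, go to s3
s3 | .[.]..11110   read . → write 0, move right, go to s2
s2 | .0[.].11110   read . → write ., move left, go to s1
s1 | .[0]..11110   read 0 → write 1, move right, go to s2
s2 | .1[.].11110   read . → write ., move left, go to s1
s1 | .[1]..11110   read 1 → write 0, move left, go to s0
s0 | [.]0..11110
Cell -3 holds 0 when M halts.

0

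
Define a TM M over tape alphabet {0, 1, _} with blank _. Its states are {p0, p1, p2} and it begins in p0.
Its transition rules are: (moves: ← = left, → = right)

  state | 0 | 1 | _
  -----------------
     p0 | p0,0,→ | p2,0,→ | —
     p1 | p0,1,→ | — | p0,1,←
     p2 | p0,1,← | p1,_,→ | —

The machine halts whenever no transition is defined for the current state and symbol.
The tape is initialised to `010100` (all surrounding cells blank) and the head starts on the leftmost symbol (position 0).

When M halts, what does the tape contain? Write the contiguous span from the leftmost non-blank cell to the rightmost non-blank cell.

000_10

state=p0 head=0 tape=[0]10100_   (p0,0)→(p0,0,→)
state=p0 head=1 tape=0[1]0100_   (p0,1)→(p2,0,→)
state=p2 head=2 tape=00[0]100_   (p2,0)→(p0,1,←)
state=p0 head=1 tape=0[0]1100_   (p0,0)→(p0,0,→)
state=p0 head=2 tape=00[1]100_   (p0,1)→(p2,0,→)
state=p2 head=3 tape=000[1]00_   (p2,1)→(p1,_,→)
state=p1 head=4 tape=000_[0]0_   (p1,0)→(p0,1,→)
state=p0 head=5 tape=000_1[0]_   (p0,0)→(p0,0,→)
state=p0 head=6 tape=000_10[_]
The non-blank tape span at halt is 000_10.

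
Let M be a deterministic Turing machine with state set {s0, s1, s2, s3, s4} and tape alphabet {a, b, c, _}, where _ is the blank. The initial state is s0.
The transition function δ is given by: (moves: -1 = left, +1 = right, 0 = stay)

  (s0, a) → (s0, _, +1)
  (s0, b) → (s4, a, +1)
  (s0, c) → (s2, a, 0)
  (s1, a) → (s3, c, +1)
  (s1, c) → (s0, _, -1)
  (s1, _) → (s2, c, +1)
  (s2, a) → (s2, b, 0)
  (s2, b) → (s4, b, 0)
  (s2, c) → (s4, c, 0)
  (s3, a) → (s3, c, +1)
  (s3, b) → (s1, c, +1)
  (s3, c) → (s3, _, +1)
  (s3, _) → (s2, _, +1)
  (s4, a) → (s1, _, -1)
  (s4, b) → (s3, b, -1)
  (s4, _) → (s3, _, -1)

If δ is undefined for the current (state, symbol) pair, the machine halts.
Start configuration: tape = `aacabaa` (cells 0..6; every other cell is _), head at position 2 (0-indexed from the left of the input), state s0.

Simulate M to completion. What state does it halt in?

state=s0 head=2 tape=aa[c]abaa__   (s0,c)→(s2,a,0)
state=s2 head=2 tape=aa[a]abaa__   (s2,a)→(s2,b,0)
state=s2 head=2 tape=aa[b]abaa__   (s2,b)→(s4,b,0)
state=s4 head=2 tape=aa[b]abaa__   (s4,b)→(s3,b,-1)
state=s3 head=1 tape=a[a]babaa__   (s3,a)→(s3,c,+1)
state=s3 head=2 tape=ac[b]abaa__   (s3,b)→(s1,c,+1)
state=s1 head=3 tape=acc[a]baa__   (s1,a)→(s3,c,+1)
state=s3 head=4 tape=accc[b]aa__   (s3,b)→(s1,c,+1)
state=s1 head=5 tape=acccc[a]a__   (s1,a)→(s3,c,+1)
state=s3 head=6 tape=accccc[a]__   (s3,a)→(s3,c,+1)
state=s3 head=7 tape=acccccc[_]_   (s3,_)→(s2,_,+1)
state=s2 head=8 tape=acccccc_[_]
No transition is defined for (s2, _); M halts in state s2.

s2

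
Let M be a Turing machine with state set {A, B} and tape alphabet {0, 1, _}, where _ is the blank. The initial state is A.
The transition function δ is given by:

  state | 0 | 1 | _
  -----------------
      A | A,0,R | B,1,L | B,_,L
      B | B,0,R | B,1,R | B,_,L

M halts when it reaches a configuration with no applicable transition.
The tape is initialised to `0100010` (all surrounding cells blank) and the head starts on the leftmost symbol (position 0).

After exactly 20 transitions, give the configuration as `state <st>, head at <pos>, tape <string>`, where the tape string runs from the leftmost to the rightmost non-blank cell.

state B, head at 6, tape 0100010

A | [0]100010_   read 0 → write 0, move R, go to A
A | 0[1]00010_   read 1 → write 1, move L, go to B
B | [0]100010_   read 0 → write 0, move R, go to B
B | 0[1]00010_   read 1 → write 1, move R, go to B
B | 01[0]0010_   read 0 → write 0, move R, go to B
B | 010[0]010_   read 0 → write 0, move R, go to B
B | 0100[0]10_   read 0 → write 0, move R, go to B
B | 01000[1]0_   read 1 → write 1, move R, go to B
B | 010001[0]_   read 0 → write 0, move R, go to B
B | 0100010[_]   read _ → write _, move L, go to B
B | 010001[0]_   read 0 → write 0, move R, go to B
B | 0100010[_]   read _ → write _, move L, go to B
B | 010001[0]_   read 0 → write 0, move R, go to B
B | 0100010[_]   read _ → write _, move L, go to B
B | 010001[0]_   read 0 → write 0, move R, go to B
B | 0100010[_]   read _ → write _, move L, go to B
B | 010001[0]_   read 0 → write 0, move R, go to B
B | 0100010[_]   read _ → write _, move L, go to B
B | 010001[0]_   read 0 → write 0, move R, go to B
B | 0100010[_]   read _ → write _, move L, go to B
B | 010001[0]_
After 20 steps: state B, head at 6, tape 0100010.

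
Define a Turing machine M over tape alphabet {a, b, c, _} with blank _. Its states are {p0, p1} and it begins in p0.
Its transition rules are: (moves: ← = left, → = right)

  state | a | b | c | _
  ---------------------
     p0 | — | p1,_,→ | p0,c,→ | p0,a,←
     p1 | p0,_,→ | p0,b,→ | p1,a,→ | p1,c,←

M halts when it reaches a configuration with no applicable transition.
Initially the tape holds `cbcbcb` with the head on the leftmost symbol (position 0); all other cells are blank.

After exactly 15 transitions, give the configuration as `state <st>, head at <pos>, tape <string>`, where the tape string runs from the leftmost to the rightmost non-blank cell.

state p0, head at 7, tape c_abaa_ca

p0 | [c]bcbcb___   read c → write c, move →, go to p0
p0 | c[b]cbcb___   read b → write _, move →, go to p1
p1 | c_[c]bcb___   read c → write a, move →, go to p1
p1 | c_a[b]cb___   read b → write b, move →, go to p0
p0 | c_ab[c]b___   read c → write c, move →, go to p0
p0 | c_abc[b]___   read b → write _, move →, go to p1
p1 | c_abc_[_]__   read _ → write c, move ←, go to p1
p1 | c_abc[_]c__   read _ → write c, move ←, go to p1
p1 | c_ab[c]cc__   read c → write a, move →, go to p1
p1 | c_aba[c]c__   read c → write a, move →, go to p1
p1 | c_abaa[c]__   read c → write a, move →, go to p1
p1 | c_abaaa[_]_   read _ → write c, move ←, go to p1
p1 | c_abaa[a]c_   read a → write _, move →, go to p0
p0 | c_abaa_[c]_   read c → write c, move →, go to p0
p0 | c_abaa_c[_]   read _ → write a, move ←, go to p0
p0 | c_abaa_[c]a
After 15 steps: state p0, head at 7, tape c_abaa_ca.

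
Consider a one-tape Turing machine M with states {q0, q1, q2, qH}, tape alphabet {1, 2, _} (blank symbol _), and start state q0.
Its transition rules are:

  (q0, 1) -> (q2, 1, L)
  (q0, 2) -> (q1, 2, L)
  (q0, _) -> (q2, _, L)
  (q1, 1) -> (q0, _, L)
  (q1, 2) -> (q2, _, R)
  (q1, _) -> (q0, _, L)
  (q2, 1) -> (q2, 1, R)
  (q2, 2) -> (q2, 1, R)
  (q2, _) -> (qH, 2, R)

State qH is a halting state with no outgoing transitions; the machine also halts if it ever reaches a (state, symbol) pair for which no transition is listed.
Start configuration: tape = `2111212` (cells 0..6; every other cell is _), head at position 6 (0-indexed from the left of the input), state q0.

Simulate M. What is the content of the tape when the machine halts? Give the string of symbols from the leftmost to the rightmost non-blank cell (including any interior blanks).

q0 | 211121[2]   read 2 → write 2, move L, go to q1
q1 | 21112[1]2   read 1 → write _, move L, go to q0
q0 | 2111[2]_2   read 2 → write 2, move L, go to q1
q1 | 211[1]2_2   read 1 → write _, move L, go to q0
q0 | 21[1]_2_2   read 1 → write 1, move L, go to q2
q2 | 2[1]1_2_2   read 1 → write 1, move R, go to q2
q2 | 21[1]_2_2   read 1 → write 1, move R, go to q2
q2 | 211[_]2_2   read _ → write 2, move R, go to qH
qH | 2112[2]_2
The non-blank tape span at halt is 21122_2.

21122_2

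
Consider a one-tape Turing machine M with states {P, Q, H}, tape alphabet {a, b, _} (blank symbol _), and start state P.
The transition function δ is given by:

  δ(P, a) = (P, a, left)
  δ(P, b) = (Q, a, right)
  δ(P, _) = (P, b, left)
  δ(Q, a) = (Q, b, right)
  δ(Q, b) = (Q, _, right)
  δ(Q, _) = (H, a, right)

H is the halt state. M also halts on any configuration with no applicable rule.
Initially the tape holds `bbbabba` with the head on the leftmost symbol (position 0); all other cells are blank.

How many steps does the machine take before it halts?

P | [b]bbabba__   read b → write a, move right, go to Q
Q | a[b]babba__   read b → write _, move right, go to Q
Q | a_[b]abba__   read b → write _, move right, go to Q
Q | a__[a]bba__   read a → write b, move right, go to Q
Q | a__b[b]ba__   read b → write _, move right, go to Q
Q | a__b_[b]a__   read b → write _, move right, go to Q
Q | a__b__[a]__   read a → write b, move right, go to Q
Q | a__b__b[_]_   read _ → write a, move right, go to H
H | a__b__ba[_]
M halts after 8 transitions.

8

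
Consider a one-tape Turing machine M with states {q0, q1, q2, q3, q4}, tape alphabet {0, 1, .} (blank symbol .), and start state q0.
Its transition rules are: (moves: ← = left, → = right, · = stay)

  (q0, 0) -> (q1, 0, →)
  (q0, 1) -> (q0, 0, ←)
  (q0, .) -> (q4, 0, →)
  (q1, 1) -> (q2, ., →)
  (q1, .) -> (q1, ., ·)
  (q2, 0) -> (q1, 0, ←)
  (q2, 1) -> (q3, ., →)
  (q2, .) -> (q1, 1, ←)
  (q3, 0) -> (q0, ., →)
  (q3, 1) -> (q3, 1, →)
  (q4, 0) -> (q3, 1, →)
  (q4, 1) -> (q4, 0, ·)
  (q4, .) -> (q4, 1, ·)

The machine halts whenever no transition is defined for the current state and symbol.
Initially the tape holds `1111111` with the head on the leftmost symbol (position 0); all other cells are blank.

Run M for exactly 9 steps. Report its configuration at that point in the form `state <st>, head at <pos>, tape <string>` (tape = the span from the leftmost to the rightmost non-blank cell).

state=q0 head=0 tape=.[1]111111.   (q0,1)→(q0,0,←)
state=q0 head=-1 tape=[.]0111111.   (q0,.)→(q4,0,→)
state=q4 head=0 tape=0[0]111111.   (q4,0)→(q3,1,→)
state=q3 head=1 tape=01[1]11111.   (q3,1)→(q3,1,→)
state=q3 head=2 tape=011[1]1111.   (q3,1)→(q3,1,→)
state=q3 head=3 tape=0111[1]111.   (q3,1)→(q3,1,→)
state=q3 head=4 tape=01111[1]11.   (q3,1)→(q3,1,→)
state=q3 head=5 tape=011111[1]1.   (q3,1)→(q3,1,→)
state=q3 head=6 tape=0111111[1].   (q3,1)→(q3,1,→)
state=q3 head=7 tape=01111111[.]
After 9 steps: state q3, head at 7, tape 01111111.

state q3, head at 7, tape 01111111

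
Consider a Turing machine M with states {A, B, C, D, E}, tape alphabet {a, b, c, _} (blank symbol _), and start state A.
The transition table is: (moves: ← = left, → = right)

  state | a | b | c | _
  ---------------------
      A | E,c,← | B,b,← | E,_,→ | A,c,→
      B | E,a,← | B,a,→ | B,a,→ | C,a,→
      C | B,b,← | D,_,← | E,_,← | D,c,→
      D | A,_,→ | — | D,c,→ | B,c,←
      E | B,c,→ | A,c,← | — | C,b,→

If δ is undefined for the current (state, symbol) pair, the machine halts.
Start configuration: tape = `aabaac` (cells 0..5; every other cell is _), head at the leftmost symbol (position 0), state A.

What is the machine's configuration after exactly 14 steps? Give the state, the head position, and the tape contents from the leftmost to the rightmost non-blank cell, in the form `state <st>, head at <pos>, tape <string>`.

state E, head at 2, tape c_aacaac

state=A head=0 tape=__[a]abaac   (A,a)→(E,c,←)
state=E head=-1 tape=_[_]cabaac   (E,_)→(C,b,→)
state=C head=0 tape=_b[c]abaac   (C,c)→(E,_,←)
state=E head=-1 tape=_[b]_abaac   (E,b)→(A,c,←)
state=A head=-2 tape=[_]c_abaac   (A,_)→(A,c,→)
state=A head=-1 tape=c[c]_abaac   (A,c)→(E,_,→)
state=E head=0 tape=c_[_]abaac   (E,_)→(C,b,→)
state=C head=1 tape=c_b[a]baac   (C,a)→(B,b,←)
state=B head=0 tape=c_[b]bbaac   (B,b)→(B,a,→)
state=B head=1 tape=c_a[b]baac   (B,b)→(B,a,→)
state=B head=2 tape=c_aa[b]aac   (B,b)→(B,a,→)
state=B head=3 tape=c_aaa[a]ac   (B,a)→(E,a,←)
state=E head=2 tape=c_aa[a]aac   (E,a)→(B,c,→)
state=B head=3 tape=c_aac[a]ac   (B,a)→(E,a,←)
state=E head=2 tape=c_aa[c]aac
After 14 steps: state E, head at 2, tape c_aacaac.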